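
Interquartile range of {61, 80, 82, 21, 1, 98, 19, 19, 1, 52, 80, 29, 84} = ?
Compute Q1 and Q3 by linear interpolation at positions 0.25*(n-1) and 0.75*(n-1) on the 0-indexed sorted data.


Sorted: 1, 1, 19, 19, 21, 29, 52, 61, 80, 80, 82, 84, 98
Q1 (25th %ile) = 19.0000
Q3 (75th %ile) = 80.0000
IQR = 80.0000 - 19.0000 = 61.0000

IQR = 61.0000


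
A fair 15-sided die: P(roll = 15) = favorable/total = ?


Favorable outcomes (roll = 15): 1
Total outcomes = 15
P = 1/15 = 0.0667

P = 0.0667


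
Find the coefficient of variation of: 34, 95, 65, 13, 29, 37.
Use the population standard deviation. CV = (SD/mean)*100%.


Mean = 45.5000
SD = 26.9676
CV = (26.9676/45.5000)*100 = 59.2694%

CV = 59.2694%


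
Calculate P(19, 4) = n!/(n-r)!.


P(19,4) = 19!/15!
= 121645100408832000/1307674368000
= 93024

P(19,4) = 93024


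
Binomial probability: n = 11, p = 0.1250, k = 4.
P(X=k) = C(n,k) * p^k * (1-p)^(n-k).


C(11,4) = 330
p^4 = 0.000244
(1-p)^7 = 0.392696
P = 330 * 0.000244 * 0.392696 = 0.0316

P(X=4) = 0.0316


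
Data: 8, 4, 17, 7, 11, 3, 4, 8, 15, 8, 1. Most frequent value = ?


Frequencies: 1:1, 3:1, 4:2, 7:1, 8:3, 11:1, 15:1, 17:1
Max frequency = 3
Mode = 8

Mode = 8


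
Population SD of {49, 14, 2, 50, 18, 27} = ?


Mean = 26.6667
Variance = 314.5556
SD = sqrt(314.5556) = 17.7357

SD = 17.7357


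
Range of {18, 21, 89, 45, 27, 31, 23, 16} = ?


Max = 89, Min = 16
Range = 89 - 16 = 73

Range = 73


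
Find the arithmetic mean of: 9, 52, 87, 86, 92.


Sum = 9 + 52 + 87 + 86 + 92 = 326
n = 5
Mean = 326/5 = 65.2000

Mean = 65.2000


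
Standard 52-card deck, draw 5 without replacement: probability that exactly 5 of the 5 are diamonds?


Hypergeometric: P(X=5) = C(13,5)·C(39,0) / C(52,5)
= 1287 × 1 / 2598960
= 1287/2598960 = 0.0005

P = 0.0005


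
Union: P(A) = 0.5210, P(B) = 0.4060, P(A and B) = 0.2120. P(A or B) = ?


P(A∪B) = 0.5210 + 0.4060 - 0.2120
= 0.9270 - 0.2120
= 0.7150

P(A∪B) = 0.7150


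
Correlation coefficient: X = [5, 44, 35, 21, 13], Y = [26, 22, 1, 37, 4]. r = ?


Mean X = 23.6000, Mean Y = 18.0000
SD X = 14.221111, SD Y = 13.608821
Cov = -32.400000
r = -32.400000/(14.221111*13.608821) = -0.1674

r = -0.1674


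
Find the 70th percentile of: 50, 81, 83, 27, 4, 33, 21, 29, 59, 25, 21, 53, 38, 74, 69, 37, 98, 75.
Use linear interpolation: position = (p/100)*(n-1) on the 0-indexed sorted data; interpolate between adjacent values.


Sorted: 4, 21, 21, 25, 27, 29, 33, 37, 38, 50, 53, 59, 69, 74, 75, 81, 83, 98
n = 18
Index = 70/100 * 17 = 11.9000
Lower = data[11] = 59, Upper = data[12] = 69
P70 = 59 + 0.9000*(10) = 68.0000

P70 = 68.0000


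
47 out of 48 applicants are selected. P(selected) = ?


P = 47/48 = 0.9792

P = 0.9792


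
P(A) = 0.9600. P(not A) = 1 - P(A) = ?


P(not A) = 1 - 0.9600 = 0.0400

P(not A) = 0.0400


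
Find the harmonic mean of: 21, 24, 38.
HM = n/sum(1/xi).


Sum of reciprocals = 1/21 + 1/24 + 1/38 = 0.115602
HM = 3/0.115602 = 25.9512

HM = 25.9512


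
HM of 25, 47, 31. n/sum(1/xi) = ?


Sum of reciprocals = 1/25 + 1/47 + 1/31 = 0.093535
HM = 3/0.093535 = 32.0737

HM = 32.0737


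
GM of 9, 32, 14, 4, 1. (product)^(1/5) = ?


Product = 9 × 32 × 14 × 4 × 1 = 16128
GM = 16128^(1/5) = 6.9425

GM = 6.9425


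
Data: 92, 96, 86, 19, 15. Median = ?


Sorted: 15, 19, 86, 92, 96
n = 5 (odd)
Middle value = 86

Median = 86


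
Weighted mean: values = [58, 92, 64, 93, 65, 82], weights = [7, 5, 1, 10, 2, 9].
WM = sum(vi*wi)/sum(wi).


Numerator = 58*7 + 92*5 + 64*1 + 93*10 + 65*2 + 82*9 = 2728
Denominator = 7 + 5 + 1 + 10 + 2 + 9 = 34
WM = 2728/34 = 80.2353

WM = 80.2353


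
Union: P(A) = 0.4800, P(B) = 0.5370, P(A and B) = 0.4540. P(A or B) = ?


P(A∪B) = 0.4800 + 0.5370 - 0.4540
= 1.0170 - 0.4540
= 0.5630

P(A∪B) = 0.5630


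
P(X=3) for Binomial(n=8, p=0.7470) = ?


C(8,3) = 56
p^3 = 0.416833
(1-p)^5 = 0.001037
P = 56 * 0.416833 * 0.001037 = 0.0242

P(X=3) = 0.0242


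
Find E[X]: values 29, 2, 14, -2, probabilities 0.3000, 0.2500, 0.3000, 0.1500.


E[X] = 29*0.3000 + 2*0.2500 + 14*0.3000 - 2*0.1500
= 8.7000 + 0.5000 + 4.2000 - 0.3000
= 13.1000

E[X] = 13.1000


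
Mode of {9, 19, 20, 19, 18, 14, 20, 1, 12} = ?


Frequencies: 1:1, 9:1, 12:1, 14:1, 18:1, 19:2, 20:2
Max frequency = 2
Mode = 19, 20

Mode = 19, 20


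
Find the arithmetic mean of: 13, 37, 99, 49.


Sum = 13 + 37 + 99 + 49 = 198
n = 4
Mean = 198/4 = 49.5000

Mean = 49.5000


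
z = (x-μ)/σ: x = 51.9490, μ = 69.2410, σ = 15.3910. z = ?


z = (51.9490 - 69.2410)/15.3910
= -17.2920/15.3910
= -1.1235

z = -1.1235


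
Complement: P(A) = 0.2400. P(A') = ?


P(not A) = 1 - 0.2400 = 0.7600

P(not A) = 0.7600


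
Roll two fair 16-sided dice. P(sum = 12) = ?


Total outcomes = 16×16 = 256
Favorable (sum = 12): 11
P = 11/256 = 0.0430

P = 0.0430


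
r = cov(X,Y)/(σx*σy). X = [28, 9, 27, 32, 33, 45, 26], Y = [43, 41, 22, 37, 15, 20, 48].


Mean X = 28.5714, Mean Y = 32.2857
SD X = 9.955001, SD Y = 12.044137
Cov = -66.163265
r = -66.163265/(9.955001*12.044137) = -0.5518

r = -0.5518


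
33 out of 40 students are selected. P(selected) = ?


P = 33/40 = 0.8250

P = 0.8250


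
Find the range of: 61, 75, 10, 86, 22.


Max = 86, Min = 10
Range = 86 - 10 = 76

Range = 76


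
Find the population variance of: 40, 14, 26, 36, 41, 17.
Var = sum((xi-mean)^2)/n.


Mean = 29.0000
Squared deviations: 121.0000, 225.0000, 9.0000, 49.0000, 144.0000, 144.0000
Sum = 692.0000
Variance = 692.0000/6 = 115.3333

Variance = 115.3333


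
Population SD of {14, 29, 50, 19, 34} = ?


Mean = 29.2000
Variance = 158.1600
SD = sqrt(158.1600) = 12.5762

SD = 12.5762


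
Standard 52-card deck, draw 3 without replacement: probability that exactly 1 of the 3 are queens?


Hypergeometric: P(X=1) = C(4,1)·C(48,2) / C(52,3)
= 4 × 1128 / 22100
= 4512/22100 = 0.2042

P = 0.2042


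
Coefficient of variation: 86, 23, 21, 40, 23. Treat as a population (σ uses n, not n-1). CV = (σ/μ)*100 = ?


Mean = 38.6000
SD = 24.6787
CV = (24.6787/38.6000)*100 = 63.9345%

CV = 63.9345%


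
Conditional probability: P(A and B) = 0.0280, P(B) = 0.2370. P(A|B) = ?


P(A|B) = 0.0280/0.2370 = 0.1181

P(A|B) = 0.1181


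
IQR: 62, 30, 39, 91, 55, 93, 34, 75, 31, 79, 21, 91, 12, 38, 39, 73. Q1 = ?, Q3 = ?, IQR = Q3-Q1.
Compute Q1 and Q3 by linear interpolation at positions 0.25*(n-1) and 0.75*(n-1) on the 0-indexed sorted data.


Sorted: 12, 21, 30, 31, 34, 38, 39, 39, 55, 62, 73, 75, 79, 91, 91, 93
Q1 (25th %ile) = 33.2500
Q3 (75th %ile) = 76.0000
IQR = 76.0000 - 33.2500 = 42.7500

IQR = 42.7500


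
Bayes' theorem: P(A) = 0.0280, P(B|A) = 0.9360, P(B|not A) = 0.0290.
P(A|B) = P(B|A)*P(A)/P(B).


P(B) = P(B|A)*P(A) + P(B|A')*P(A')
= 0.9360*0.0280 + 0.0290*0.9720
= 0.026208 + 0.028188 = 0.054396
P(A|B) = 0.026208/0.054396 = 0.4818

P(A|B) = 0.4818


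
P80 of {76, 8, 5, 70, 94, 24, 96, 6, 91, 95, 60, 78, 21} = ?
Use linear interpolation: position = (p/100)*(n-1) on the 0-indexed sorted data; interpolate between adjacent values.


Sorted: 5, 6, 8, 21, 24, 60, 70, 76, 78, 91, 94, 95, 96
n = 13
Index = 80/100 * 12 = 9.6000
Lower = data[9] = 91, Upper = data[10] = 94
P80 = 91 + 0.6000*(3) = 92.8000

P80 = 92.8000


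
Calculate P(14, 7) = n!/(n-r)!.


P(14,7) = 14!/7!
= 87178291200/5040
= 17297280

P(14,7) = 17297280


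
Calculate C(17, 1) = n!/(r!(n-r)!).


C(17,1) = 17!/(1! × 16!)
= 355687428096000/(1 × 20922789888000)
= 17

C(17,1) = 17


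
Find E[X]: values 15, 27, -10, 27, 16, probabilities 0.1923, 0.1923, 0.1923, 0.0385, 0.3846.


E[X] = 15*0.1923 + 27*0.1923 - 10*0.1923 + 27*0.0385 + 16*0.3846
= 2.8845 + 5.1921 - 1.9230 + 1.0395 + 6.1536
= 13.3467

E[X] = 13.3467


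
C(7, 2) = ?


C(7,2) = 7!/(2! × 5!)
= 5040/(2 × 120)
= 21

C(7,2) = 21


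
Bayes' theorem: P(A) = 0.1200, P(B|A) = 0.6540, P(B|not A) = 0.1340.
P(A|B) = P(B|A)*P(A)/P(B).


P(B) = P(B|A)*P(A) + P(B|A')*P(A')
= 0.6540*0.1200 + 0.1340*0.8800
= 0.078480 + 0.117920 = 0.196400
P(A|B) = 0.078480/0.196400 = 0.3996

P(A|B) = 0.3996


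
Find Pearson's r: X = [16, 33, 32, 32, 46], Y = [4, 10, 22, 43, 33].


Mean X = 31.8000, Mean Y = 22.4000
SD X = 9.516302, SD Y = 14.347125
Cov = 86.080000
r = 86.080000/(9.516302*14.347125) = 0.6305

r = 0.6305


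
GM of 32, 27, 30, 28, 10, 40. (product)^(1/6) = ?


Product = 32 × 27 × 30 × 28 × 10 × 40 = 290304000
GM = 290304000^(1/6) = 25.7321

GM = 25.7321


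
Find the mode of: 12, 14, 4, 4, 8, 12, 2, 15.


Frequencies: 2:1, 4:2, 8:1, 12:2, 14:1, 15:1
Max frequency = 2
Mode = 4, 12

Mode = 4, 12


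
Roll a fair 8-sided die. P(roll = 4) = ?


Favorable outcomes (roll = 4): 1
Total outcomes = 8
P = 1/8 = 0.1250

P = 0.1250


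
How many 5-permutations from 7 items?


P(7,5) = 7!/2!
= 5040/2
= 2520

P(7,5) = 2520


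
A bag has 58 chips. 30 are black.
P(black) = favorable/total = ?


P = 30/58 = 0.5172

P = 0.5172


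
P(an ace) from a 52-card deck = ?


4 aces in 52 cards
P = 4/52 = 0.0769

P = 0.0769


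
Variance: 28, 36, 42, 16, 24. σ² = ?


Mean = 29.2000
Squared deviations: 1.4400, 46.2400, 163.8400, 174.2400, 27.0400
Sum = 412.8000
Variance = 412.8000/5 = 82.5600

Variance = 82.5600


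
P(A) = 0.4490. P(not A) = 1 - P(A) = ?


P(not A) = 1 - 0.4490 = 0.5510

P(not A) = 0.5510


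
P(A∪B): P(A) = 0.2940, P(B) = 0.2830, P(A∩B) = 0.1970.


P(A∪B) = 0.2940 + 0.2830 - 0.1970
= 0.5770 - 0.1970
= 0.3800

P(A∪B) = 0.3800


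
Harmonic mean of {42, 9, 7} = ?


Sum of reciprocals = 1/42 + 1/9 + 1/7 = 0.277778
HM = 3/0.277778 = 10.8000

HM = 10.8000


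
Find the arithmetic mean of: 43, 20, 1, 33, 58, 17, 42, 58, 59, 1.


Sum = 43 + 20 + 1 + 33 + 58 + 17 + 42 + 58 + 59 + 1 = 332
n = 10
Mean = 332/10 = 33.2000

Mean = 33.2000


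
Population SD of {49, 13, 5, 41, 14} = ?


Mean = 24.4000
Variance = 299.0400
SD = sqrt(299.0400) = 17.2928

SD = 17.2928


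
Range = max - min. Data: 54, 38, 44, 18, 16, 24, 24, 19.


Max = 54, Min = 16
Range = 54 - 16 = 38

Range = 38


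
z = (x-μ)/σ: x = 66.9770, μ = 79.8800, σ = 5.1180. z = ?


z = (66.9770 - 79.8800)/5.1180
= -12.9030/5.1180
= -2.5211

z = -2.5211


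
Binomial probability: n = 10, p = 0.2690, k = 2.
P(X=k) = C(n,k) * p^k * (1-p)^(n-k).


C(10,2) = 45
p^2 = 0.072361
(1-p)^8 = 0.081534
P = 45 * 0.072361 * 0.081534 = 0.2655

P(X=2) = 0.2655


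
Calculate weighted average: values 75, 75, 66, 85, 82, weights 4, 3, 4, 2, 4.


Numerator = 75*4 + 75*3 + 66*4 + 85*2 + 82*4 = 1287
Denominator = 4 + 3 + 4 + 2 + 4 = 17
WM = 1287/17 = 75.7059

WM = 75.7059


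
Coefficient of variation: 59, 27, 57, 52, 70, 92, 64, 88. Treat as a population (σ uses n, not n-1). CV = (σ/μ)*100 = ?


Mean = 63.6250
SD = 19.3063
CV = (19.3063/63.6250)*100 = 30.3439%

CV = 30.3439%


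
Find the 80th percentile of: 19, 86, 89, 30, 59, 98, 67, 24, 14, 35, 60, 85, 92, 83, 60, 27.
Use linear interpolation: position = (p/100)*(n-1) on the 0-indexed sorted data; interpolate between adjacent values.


Sorted: 14, 19, 24, 27, 30, 35, 59, 60, 60, 67, 83, 85, 86, 89, 92, 98
n = 16
Index = 80/100 * 15 = 12.0000
Lower = data[12] = 86, Upper = data[13] = 89
P80 = 86 + 0*(3) = 86.0000

P80 = 86.0000


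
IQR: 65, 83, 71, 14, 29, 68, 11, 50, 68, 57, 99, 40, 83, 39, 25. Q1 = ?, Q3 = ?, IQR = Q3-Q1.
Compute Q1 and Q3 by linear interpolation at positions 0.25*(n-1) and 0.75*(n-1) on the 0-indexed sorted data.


Sorted: 11, 14, 25, 29, 39, 40, 50, 57, 65, 68, 68, 71, 83, 83, 99
Q1 (25th %ile) = 34.0000
Q3 (75th %ile) = 69.5000
IQR = 69.5000 - 34.0000 = 35.5000

IQR = 35.5000


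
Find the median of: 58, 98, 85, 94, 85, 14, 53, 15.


Sorted: 14, 15, 53, 58, 85, 85, 94, 98
n = 8 (even)
Middle values: 58 and 85
Median = (58+85)/2 = 71.5000

Median = 71.5000


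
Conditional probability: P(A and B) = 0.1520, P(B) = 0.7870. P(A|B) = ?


P(A|B) = 0.1520/0.7870 = 0.1931

P(A|B) = 0.1931


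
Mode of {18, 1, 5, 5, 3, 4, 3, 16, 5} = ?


Frequencies: 1:1, 3:2, 4:1, 5:3, 16:1, 18:1
Max frequency = 3
Mode = 5

Mode = 5


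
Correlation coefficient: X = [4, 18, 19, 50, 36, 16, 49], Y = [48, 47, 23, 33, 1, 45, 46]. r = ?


Mean X = 27.4286, Mean Y = 34.7143
SD X = 16.421738, SD Y = 16.201537
Cov = -75.734694
r = -75.734694/(16.421738*16.201537) = -0.2847

r = -0.2847


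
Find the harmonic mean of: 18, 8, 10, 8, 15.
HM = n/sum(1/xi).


Sum of reciprocals = 1/18 + 1/8 + 1/10 + 1/8 + 1/15 = 0.472222
HM = 5/0.472222 = 10.5882

HM = 10.5882


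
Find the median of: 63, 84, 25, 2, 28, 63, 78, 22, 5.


Sorted: 2, 5, 22, 25, 28, 63, 63, 78, 84
n = 9 (odd)
Middle value = 28

Median = 28


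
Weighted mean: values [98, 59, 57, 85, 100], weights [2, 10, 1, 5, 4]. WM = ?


Numerator = 98*2 + 59*10 + 57*1 + 85*5 + 100*4 = 1668
Denominator = 2 + 10 + 1 + 5 + 4 = 22
WM = 1668/22 = 75.8182

WM = 75.8182


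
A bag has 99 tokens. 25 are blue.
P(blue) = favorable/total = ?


P = 25/99 = 0.2525

P = 0.2525


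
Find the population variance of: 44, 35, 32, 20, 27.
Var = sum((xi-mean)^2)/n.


Mean = 31.6000
Squared deviations: 153.7600, 11.5600, 0.1600, 134.5600, 21.1600
Sum = 321.2000
Variance = 321.2000/5 = 64.2400

Variance = 64.2400


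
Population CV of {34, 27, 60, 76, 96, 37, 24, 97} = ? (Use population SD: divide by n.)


Mean = 56.3750
SD = 28.2973
CV = (28.2973/56.3750)*100 = 50.1947%

CV = 50.1947%


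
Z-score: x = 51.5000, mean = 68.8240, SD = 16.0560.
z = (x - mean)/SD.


z = (51.5000 - 68.8240)/16.0560
= -17.3240/16.0560
= -1.0790

z = -1.0790


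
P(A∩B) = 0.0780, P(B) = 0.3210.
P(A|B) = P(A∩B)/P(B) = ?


P(A|B) = 0.0780/0.3210 = 0.2430

P(A|B) = 0.2430


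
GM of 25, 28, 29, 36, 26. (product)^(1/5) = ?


Product = 25 × 28 × 29 × 36 × 26 = 19000800
GM = 19000800^(1/5) = 28.5597

GM = 28.5597


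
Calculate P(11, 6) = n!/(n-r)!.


P(11,6) = 11!/5!
= 39916800/120
= 332640

P(11,6) = 332640


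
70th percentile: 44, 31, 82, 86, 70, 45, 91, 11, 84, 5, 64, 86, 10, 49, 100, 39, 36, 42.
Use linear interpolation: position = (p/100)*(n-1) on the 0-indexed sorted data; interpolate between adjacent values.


Sorted: 5, 10, 11, 31, 36, 39, 42, 44, 45, 49, 64, 70, 82, 84, 86, 86, 91, 100
n = 18
Index = 70/100 * 17 = 11.9000
Lower = data[11] = 70, Upper = data[12] = 82
P70 = 70 + 0.9000*(12) = 80.8000

P70 = 80.8000


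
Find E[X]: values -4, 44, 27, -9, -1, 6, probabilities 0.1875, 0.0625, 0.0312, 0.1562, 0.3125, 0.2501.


E[X] = -4*0.1875 + 44*0.0625 + 27*0.0312 - 9*0.1562 - 1*0.3125 + 6*0.2501
= -0.7500 + 2.7500 + 0.8424 - 1.4058 - 0.3125 + 1.5006
= 2.6247

E[X] = 2.6247


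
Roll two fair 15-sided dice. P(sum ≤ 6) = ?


Total outcomes = 15×15 = 225
Favorable (sum ≤ 6): 15
P = 15/225 = 0.0667

P = 0.0667


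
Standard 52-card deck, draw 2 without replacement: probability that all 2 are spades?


P(all spades) = (13/52) × (12/51)
= 0.0588

P = 0.0588


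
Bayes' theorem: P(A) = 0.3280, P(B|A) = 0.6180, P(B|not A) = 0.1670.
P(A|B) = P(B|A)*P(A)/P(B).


P(B) = P(B|A)*P(A) + P(B|A')*P(A')
= 0.6180*0.3280 + 0.1670*0.6720
= 0.202704 + 0.112224 = 0.314928
P(A|B) = 0.202704/0.314928 = 0.6437

P(A|B) = 0.6437


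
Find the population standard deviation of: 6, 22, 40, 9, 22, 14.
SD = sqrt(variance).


Mean = 18.8333
Variance = 125.4722
SD = sqrt(125.4722) = 11.2014

SD = 11.2014


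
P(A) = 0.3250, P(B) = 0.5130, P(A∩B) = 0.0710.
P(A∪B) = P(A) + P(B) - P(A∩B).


P(A∪B) = 0.3250 + 0.5130 - 0.0710
= 0.8380 - 0.0710
= 0.7670

P(A∪B) = 0.7670


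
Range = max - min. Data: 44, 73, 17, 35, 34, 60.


Max = 73, Min = 17
Range = 73 - 17 = 56

Range = 56


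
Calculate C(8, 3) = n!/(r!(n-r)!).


C(8,3) = 8!/(3! × 5!)
= 40320/(6 × 120)
= 56

C(8,3) = 56


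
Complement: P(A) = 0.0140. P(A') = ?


P(not A) = 1 - 0.0140 = 0.9860

P(not A) = 0.9860


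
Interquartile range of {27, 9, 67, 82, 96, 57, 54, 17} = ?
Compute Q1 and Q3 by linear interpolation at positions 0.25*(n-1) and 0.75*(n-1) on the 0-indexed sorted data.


Sorted: 9, 17, 27, 54, 57, 67, 82, 96
Q1 (25th %ile) = 24.5000
Q3 (75th %ile) = 70.7500
IQR = 70.7500 - 24.5000 = 46.2500

IQR = 46.2500


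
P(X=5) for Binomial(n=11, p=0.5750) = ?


C(11,5) = 462
p^5 = 0.062855
(1-p)^6 = 0.005893
P = 462 * 0.062855 * 0.005893 = 0.1711

P(X=5) = 0.1711


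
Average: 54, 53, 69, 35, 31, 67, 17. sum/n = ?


Sum = 54 + 53 + 69 + 35 + 31 + 67 + 17 = 326
n = 7
Mean = 326/7 = 46.5714

Mean = 46.5714


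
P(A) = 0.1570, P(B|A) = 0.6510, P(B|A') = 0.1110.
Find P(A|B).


P(B) = P(B|A)*P(A) + P(B|A')*P(A')
= 0.6510*0.1570 + 0.1110*0.8430
= 0.102207 + 0.093573 = 0.195780
P(A|B) = 0.102207/0.195780 = 0.5221

P(A|B) = 0.5221


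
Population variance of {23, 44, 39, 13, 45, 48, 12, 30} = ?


Mean = 31.7500
Squared deviations: 76.5625, 150.0625, 52.5625, 351.5625, 175.5625, 264.0625, 390.0625, 3.0625
Sum = 1463.5000
Variance = 1463.5000/8 = 182.9375

Variance = 182.9375


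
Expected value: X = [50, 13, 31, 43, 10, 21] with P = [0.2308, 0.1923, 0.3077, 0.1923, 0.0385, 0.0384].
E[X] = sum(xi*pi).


E[X] = 50*0.2308 + 13*0.1923 + 31*0.3077 + 43*0.1923 + 10*0.0385 + 21*0.0384
= 11.5400 + 2.4999 + 9.5387 + 8.2689 + 0.3850 + 0.8064
= 33.0389

E[X] = 33.0389


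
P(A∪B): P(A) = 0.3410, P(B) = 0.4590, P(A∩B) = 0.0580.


P(A∪B) = 0.3410 + 0.4590 - 0.0580
= 0.8000 - 0.0580
= 0.7420

P(A∪B) = 0.7420


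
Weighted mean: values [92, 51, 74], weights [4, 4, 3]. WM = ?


Numerator = 92*4 + 51*4 + 74*3 = 794
Denominator = 4 + 4 + 3 = 11
WM = 794/11 = 72.1818

WM = 72.1818


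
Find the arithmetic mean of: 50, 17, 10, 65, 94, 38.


Sum = 50 + 17 + 10 + 65 + 94 + 38 = 274
n = 6
Mean = 274/6 = 45.6667

Mean = 45.6667


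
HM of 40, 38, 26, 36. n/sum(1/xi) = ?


Sum of reciprocals = 1/40 + 1/38 + 1/26 + 1/36 = 0.117555
HM = 4/0.117555 = 34.0266

HM = 34.0266


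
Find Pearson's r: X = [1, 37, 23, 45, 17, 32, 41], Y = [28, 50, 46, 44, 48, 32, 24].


Mean X = 28.0000, Mean Y = 38.8571
SD X = 14.292855, SD Y = 9.789624
Cov = 17.714286
r = 17.714286/(14.292855*9.789624) = 0.1266

r = 0.1266


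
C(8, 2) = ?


C(8,2) = 8!/(2! × 6!)
= 40320/(2 × 720)
= 28

C(8,2) = 28


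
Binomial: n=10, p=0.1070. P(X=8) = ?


C(10,8) = 45
p^8 = 1.718186e-08
(1-p)^2 = 0.797449
P = 45 * 1.718186e-08 * 0.797449 = 6.1657e-07

P(X=8) = 6.1657e-07


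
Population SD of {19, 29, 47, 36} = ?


Mean = 32.7500
Variance = 104.1875
SD = sqrt(104.1875) = 10.2072

SD = 10.2072


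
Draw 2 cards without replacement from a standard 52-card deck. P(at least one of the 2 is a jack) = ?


P(at least one) = 1 - P(none)
P(none) = (48/52) × (47/51) = 0.850679
P(at least one) = 1 - 0.850679 = 0.1493

P = 0.1493


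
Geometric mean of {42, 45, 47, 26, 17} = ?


Product = 42 × 45 × 47 × 26 × 17 = 39262860
GM = 39262860^(1/5) = 33.0215

GM = 33.0215


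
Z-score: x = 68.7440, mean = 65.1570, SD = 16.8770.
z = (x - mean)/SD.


z = (68.7440 - 65.1570)/16.8770
= 3.5870/16.8770
= 0.2125

z = 0.2125


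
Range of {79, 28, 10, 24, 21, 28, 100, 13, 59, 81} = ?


Max = 100, Min = 10
Range = 100 - 10 = 90

Range = 90


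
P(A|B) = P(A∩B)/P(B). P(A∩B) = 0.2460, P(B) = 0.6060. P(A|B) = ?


P(A|B) = 0.2460/0.6060 = 0.4059

P(A|B) = 0.4059


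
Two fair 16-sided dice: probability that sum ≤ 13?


Total outcomes = 16×16 = 256
Favorable (sum ≤ 13): 78
P = 78/256 = 0.3047

P = 0.3047


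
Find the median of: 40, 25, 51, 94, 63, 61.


Sorted: 25, 40, 51, 61, 63, 94
n = 6 (even)
Middle values: 51 and 61
Median = (51+61)/2 = 56.0000

Median = 56.0000


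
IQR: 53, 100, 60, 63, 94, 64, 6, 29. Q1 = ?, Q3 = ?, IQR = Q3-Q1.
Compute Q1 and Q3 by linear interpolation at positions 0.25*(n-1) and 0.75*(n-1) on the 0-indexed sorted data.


Sorted: 6, 29, 53, 60, 63, 64, 94, 100
Q1 (25th %ile) = 47.0000
Q3 (75th %ile) = 71.5000
IQR = 71.5000 - 47.0000 = 24.5000

IQR = 24.5000


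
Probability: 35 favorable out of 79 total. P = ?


P = 35/79 = 0.4430

P = 0.4430


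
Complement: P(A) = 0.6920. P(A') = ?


P(not A) = 1 - 0.6920 = 0.3080

P(not A) = 0.3080


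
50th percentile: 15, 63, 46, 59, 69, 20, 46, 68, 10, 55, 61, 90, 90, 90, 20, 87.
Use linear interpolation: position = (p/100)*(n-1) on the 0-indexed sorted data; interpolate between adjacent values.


Sorted: 10, 15, 20, 20, 46, 46, 55, 59, 61, 63, 68, 69, 87, 90, 90, 90
n = 16
Index = 50/100 * 15 = 7.5000
Lower = data[7] = 59, Upper = data[8] = 61
P50 = 59 + 0.5000*(2) = 60.0000

P50 = 60.0000


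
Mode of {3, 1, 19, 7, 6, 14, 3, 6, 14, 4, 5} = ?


Frequencies: 1:1, 3:2, 4:1, 5:1, 6:2, 7:1, 14:2, 19:1
Max frequency = 2
Mode = 3, 6, 14

Mode = 3, 6, 14


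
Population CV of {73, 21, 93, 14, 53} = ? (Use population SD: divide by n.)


Mean = 50.8000
SD = 30.0693
CV = (30.0693/50.8000)*100 = 59.1914%

CV = 59.1914%


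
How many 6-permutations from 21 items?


P(21,6) = 21!/15!
= 51090942171709440000/1307674368000
= 39070080

P(21,6) = 39070080


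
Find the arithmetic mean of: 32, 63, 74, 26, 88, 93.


Sum = 32 + 63 + 74 + 26 + 88 + 93 = 376
n = 6
Mean = 376/6 = 62.6667

Mean = 62.6667


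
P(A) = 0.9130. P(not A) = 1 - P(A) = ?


P(not A) = 1 - 0.9130 = 0.0870

P(not A) = 0.0870


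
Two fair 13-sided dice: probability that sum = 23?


Total outcomes = 13×13 = 169
Favorable (sum = 23): 4
P = 4/169 = 0.0237

P = 0.0237


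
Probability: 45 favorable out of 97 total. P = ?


P = 45/97 = 0.4639

P = 0.4639


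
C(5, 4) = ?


C(5,4) = 5!/(4! × 1!)
= 120/(24 × 1)
= 5

C(5,4) = 5


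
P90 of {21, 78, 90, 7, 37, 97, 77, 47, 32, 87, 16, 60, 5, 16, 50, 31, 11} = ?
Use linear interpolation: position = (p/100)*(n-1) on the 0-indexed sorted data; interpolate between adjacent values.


Sorted: 5, 7, 11, 16, 16, 21, 31, 32, 37, 47, 50, 60, 77, 78, 87, 90, 97
n = 17
Index = 90/100 * 16 = 14.4000
Lower = data[14] = 87, Upper = data[15] = 90
P90 = 87 + 0.4000*(3) = 88.2000

P90 = 88.2000


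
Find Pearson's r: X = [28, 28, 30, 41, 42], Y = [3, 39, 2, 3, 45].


Mean X = 33.8000, Mean Y = 18.4000
SD X = 6.337192, SD Y = 19.365949
Cov = 27.880000
r = 27.880000/(6.337192*19.365949) = 0.2272

r = 0.2272


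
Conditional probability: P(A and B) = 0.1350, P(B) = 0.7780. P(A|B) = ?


P(A|B) = 0.1350/0.7780 = 0.1735

P(A|B) = 0.1735


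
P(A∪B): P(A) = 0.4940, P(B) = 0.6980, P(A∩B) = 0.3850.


P(A∪B) = 0.4940 + 0.6980 - 0.3850
= 1.1920 - 0.3850
= 0.8070

P(A∪B) = 0.8070


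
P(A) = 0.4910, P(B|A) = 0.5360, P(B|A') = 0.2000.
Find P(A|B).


P(B) = P(B|A)*P(A) + P(B|A')*P(A')
= 0.5360*0.4910 + 0.2000*0.5090
= 0.263176 + 0.101800 = 0.364976
P(A|B) = 0.263176/0.364976 = 0.7211

P(A|B) = 0.7211


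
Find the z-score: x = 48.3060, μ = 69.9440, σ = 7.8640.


z = (48.3060 - 69.9440)/7.8640
= -21.6380/7.8640
= -2.7515

z = -2.7515


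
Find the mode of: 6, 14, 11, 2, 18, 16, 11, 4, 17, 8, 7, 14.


Frequencies: 2:1, 4:1, 6:1, 7:1, 8:1, 11:2, 14:2, 16:1, 17:1, 18:1
Max frequency = 2
Mode = 11, 14

Mode = 11, 14


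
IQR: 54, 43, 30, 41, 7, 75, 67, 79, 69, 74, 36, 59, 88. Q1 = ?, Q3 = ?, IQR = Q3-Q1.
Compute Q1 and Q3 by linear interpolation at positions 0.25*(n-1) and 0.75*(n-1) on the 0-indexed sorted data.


Sorted: 7, 30, 36, 41, 43, 54, 59, 67, 69, 74, 75, 79, 88
Q1 (25th %ile) = 41.0000
Q3 (75th %ile) = 74.0000
IQR = 74.0000 - 41.0000 = 33.0000

IQR = 33.0000


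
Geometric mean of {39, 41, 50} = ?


Product = 39 × 41 × 50 = 79950
GM = 79950^(1/3) = 43.0797

GM = 43.0797


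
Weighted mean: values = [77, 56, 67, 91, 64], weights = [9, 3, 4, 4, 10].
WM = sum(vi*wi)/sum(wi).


Numerator = 77*9 + 56*3 + 67*4 + 91*4 + 64*10 = 2133
Denominator = 9 + 3 + 4 + 4 + 10 = 30
WM = 2133/30 = 71.1000

WM = 71.1000


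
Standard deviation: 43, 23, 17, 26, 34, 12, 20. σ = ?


Mean = 25.0000
Variance = 95.4286
SD = sqrt(95.4286) = 9.7688

SD = 9.7688


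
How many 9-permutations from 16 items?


P(16,9) = 16!/7!
= 20922789888000/5040
= 4151347200

P(16,9) = 4151347200


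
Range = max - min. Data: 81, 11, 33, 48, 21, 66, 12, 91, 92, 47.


Max = 92, Min = 11
Range = 92 - 11 = 81

Range = 81


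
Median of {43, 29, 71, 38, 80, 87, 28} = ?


Sorted: 28, 29, 38, 43, 71, 80, 87
n = 7 (odd)
Middle value = 43

Median = 43


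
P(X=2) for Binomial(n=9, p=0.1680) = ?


C(9,2) = 36
p^2 = 0.028224
(1-p)^7 = 0.275971
P = 36 * 0.028224 * 0.275971 = 0.2804

P(X=2) = 0.2804


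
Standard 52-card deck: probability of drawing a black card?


26 black cards in 52 cards
P = 26/52 = 0.5000

P = 0.5000


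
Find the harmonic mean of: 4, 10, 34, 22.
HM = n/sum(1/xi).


Sum of reciprocals = 1/4 + 1/10 + 1/34 + 1/22 = 0.424866
HM = 4/0.424866 = 9.4147

HM = 9.4147


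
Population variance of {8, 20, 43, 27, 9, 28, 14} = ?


Mean = 21.2857
Squared deviations: 176.5102, 1.6531, 471.5102, 32.6531, 150.9388, 45.0816, 53.0816
Sum = 931.4286
Variance = 931.4286/7 = 133.0612

Variance = 133.0612


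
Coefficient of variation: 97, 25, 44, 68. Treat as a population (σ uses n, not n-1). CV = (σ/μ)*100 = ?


Mean = 58.5000
SD = 26.9490
CV = (26.9490/58.5000)*100 = 46.0667%

CV = 46.0667%


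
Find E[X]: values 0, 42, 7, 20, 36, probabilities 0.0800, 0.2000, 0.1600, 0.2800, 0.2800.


E[X] = 0*0.0800 + 42*0.2000 + 7*0.1600 + 20*0.2800 + 36*0.2800
= 0 + 8.4000 + 1.1200 + 5.6000 + 10.0800
= 25.2000

E[X] = 25.2000


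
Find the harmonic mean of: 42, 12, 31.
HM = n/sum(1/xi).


Sum of reciprocals = 1/42 + 1/12 + 1/31 = 0.139401
HM = 3/0.139401 = 21.5207

HM = 21.5207


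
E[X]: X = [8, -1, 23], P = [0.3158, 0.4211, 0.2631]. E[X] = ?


E[X] = 8*0.3158 - 1*0.4211 + 23*0.2631
= 2.5264 - 0.4211 + 6.0513
= 8.1566

E[X] = 8.1566


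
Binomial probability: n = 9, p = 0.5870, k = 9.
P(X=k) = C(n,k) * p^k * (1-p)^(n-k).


C(9,9) = 1
p^9 = 0.008275
(1-p)^0 = 1.000000
P = 1 * 0.008275 * 1.000000 = 0.0083

P(X=9) = 0.0083


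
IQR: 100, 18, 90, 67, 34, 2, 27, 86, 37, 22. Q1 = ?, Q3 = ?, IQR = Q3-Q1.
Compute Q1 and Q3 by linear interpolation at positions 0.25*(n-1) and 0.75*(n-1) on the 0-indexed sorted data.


Sorted: 2, 18, 22, 27, 34, 37, 67, 86, 90, 100
Q1 (25th %ile) = 23.2500
Q3 (75th %ile) = 81.2500
IQR = 81.2500 - 23.2500 = 58.0000

IQR = 58.0000


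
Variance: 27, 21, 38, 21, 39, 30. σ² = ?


Mean = 29.3333
Squared deviations: 5.4444, 69.4444, 75.1111, 69.4444, 93.4444, 0.4444
Sum = 313.3333
Variance = 313.3333/6 = 52.2222

Variance = 52.2222


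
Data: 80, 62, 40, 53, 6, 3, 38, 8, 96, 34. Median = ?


Sorted: 3, 6, 8, 34, 38, 40, 53, 62, 80, 96
n = 10 (even)
Middle values: 38 and 40
Median = (38+40)/2 = 39.0000

Median = 39.0000


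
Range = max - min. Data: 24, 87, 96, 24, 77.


Max = 96, Min = 24
Range = 96 - 24 = 72

Range = 72


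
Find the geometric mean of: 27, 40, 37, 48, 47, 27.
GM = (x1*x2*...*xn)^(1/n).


Product = 27 × 40 × 37 × 48 × 47 × 27 = 2434043520
GM = 2434043520^(1/6) = 36.6765

GM = 36.6765


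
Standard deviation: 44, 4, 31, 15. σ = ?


Mean = 23.5000
Variance = 232.2500
SD = sqrt(232.2500) = 15.2398

SD = 15.2398


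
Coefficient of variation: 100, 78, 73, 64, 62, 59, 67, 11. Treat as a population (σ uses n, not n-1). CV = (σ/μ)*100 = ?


Mean = 64.2500
SD = 23.5040
CV = (23.5040/64.2500)*100 = 36.5821%

CV = 36.5821%


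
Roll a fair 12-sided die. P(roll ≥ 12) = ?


Favorable outcomes (roll ≥ 12): 1
Total outcomes = 12
P = 1/12 = 0.0833

P = 0.0833


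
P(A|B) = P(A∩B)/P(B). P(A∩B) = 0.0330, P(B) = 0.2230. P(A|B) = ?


P(A|B) = 0.0330/0.2230 = 0.1480

P(A|B) = 0.1480


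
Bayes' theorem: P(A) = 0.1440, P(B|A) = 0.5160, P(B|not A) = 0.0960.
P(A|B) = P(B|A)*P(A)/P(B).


P(B) = P(B|A)*P(A) + P(B|A')*P(A')
= 0.5160*0.1440 + 0.0960*0.8560
= 0.074304 + 0.082176 = 0.156480
P(A|B) = 0.074304/0.156480 = 0.4748

P(A|B) = 0.4748


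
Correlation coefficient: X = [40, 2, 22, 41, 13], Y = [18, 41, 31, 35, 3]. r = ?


Mean X = 23.6000, Mean Y = 25.6000
SD X = 15.186836, SD Y = 13.588230
Cov = -12.560000
r = -12.560000/(15.186836*13.588230) = -0.0609

r = -0.0609


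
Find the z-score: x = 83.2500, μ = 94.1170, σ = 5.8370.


z = (83.2500 - 94.1170)/5.8370
= -10.8670/5.8370
= -1.8617

z = -1.8617


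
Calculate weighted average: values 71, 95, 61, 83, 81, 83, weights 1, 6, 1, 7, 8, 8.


Numerator = 71*1 + 95*6 + 61*1 + 83*7 + 81*8 + 83*8 = 2595
Denominator = 1 + 6 + 1 + 7 + 8 + 8 = 31
WM = 2595/31 = 83.7097

WM = 83.7097


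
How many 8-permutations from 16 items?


P(16,8) = 16!/8!
= 20922789888000/40320
= 518918400

P(16,8) = 518918400


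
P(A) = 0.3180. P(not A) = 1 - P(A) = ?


P(not A) = 1 - 0.3180 = 0.6820

P(not A) = 0.6820


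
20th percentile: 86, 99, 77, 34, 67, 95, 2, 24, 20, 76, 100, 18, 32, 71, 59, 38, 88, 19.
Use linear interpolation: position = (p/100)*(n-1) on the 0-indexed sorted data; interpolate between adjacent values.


Sorted: 2, 18, 19, 20, 24, 32, 34, 38, 59, 67, 71, 76, 77, 86, 88, 95, 99, 100
n = 18
Index = 20/100 * 17 = 3.4000
Lower = data[3] = 20, Upper = data[4] = 24
P20 = 20 + 0.4000*(4) = 21.6000

P20 = 21.6000


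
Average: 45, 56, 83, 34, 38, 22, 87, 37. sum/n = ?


Sum = 45 + 56 + 83 + 34 + 38 + 22 + 87 + 37 = 402
n = 8
Mean = 402/8 = 50.2500

Mean = 50.2500


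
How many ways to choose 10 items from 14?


C(14,10) = 14!/(10! × 4!)
= 87178291200/(3628800 × 24)
= 1001

C(14,10) = 1001


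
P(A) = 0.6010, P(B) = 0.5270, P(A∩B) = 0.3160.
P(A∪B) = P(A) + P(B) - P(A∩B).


P(A∪B) = 0.6010 + 0.5270 - 0.3160
= 1.1280 - 0.3160
= 0.8120

P(A∪B) = 0.8120


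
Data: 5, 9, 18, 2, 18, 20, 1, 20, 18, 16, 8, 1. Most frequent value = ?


Frequencies: 1:2, 2:1, 5:1, 8:1, 9:1, 16:1, 18:3, 20:2
Max frequency = 3
Mode = 18

Mode = 18


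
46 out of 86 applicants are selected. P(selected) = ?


P = 46/86 = 0.5349

P = 0.5349


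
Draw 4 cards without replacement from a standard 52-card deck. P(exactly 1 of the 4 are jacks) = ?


Hypergeometric: P(X=1) = C(4,1)·C(48,3) / C(52,4)
= 4 × 17296 / 270725
= 69184/270725 = 0.2556

P = 0.2556


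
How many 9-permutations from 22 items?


P(22,9) = 22!/13!
= 1124000727777607680000/6227020800
= 180503769600

P(22,9) = 180503769600


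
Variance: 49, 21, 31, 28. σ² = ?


Mean = 32.2500
Squared deviations: 280.5625, 126.5625, 1.5625, 18.0625
Sum = 426.7500
Variance = 426.7500/4 = 106.6875

Variance = 106.6875


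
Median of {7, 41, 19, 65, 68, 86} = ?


Sorted: 7, 19, 41, 65, 68, 86
n = 6 (even)
Middle values: 41 and 65
Median = (41+65)/2 = 53.0000

Median = 53.0000


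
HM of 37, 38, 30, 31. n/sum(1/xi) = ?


Sum of reciprocals = 1/37 + 1/38 + 1/30 + 1/31 = 0.118934
HM = 4/0.118934 = 33.6320

HM = 33.6320


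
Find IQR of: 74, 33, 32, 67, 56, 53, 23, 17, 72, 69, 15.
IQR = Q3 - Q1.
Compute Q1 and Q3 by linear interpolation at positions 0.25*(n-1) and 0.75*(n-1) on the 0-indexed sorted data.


Sorted: 15, 17, 23, 32, 33, 53, 56, 67, 69, 72, 74
Q1 (25th %ile) = 27.5000
Q3 (75th %ile) = 68.0000
IQR = 68.0000 - 27.5000 = 40.5000

IQR = 40.5000


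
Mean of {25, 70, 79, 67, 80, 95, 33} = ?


Sum = 25 + 70 + 79 + 67 + 80 + 95 + 33 = 449
n = 7
Mean = 449/7 = 64.1429

Mean = 64.1429


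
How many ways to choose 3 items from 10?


C(10,3) = 10!/(3! × 7!)
= 3628800/(6 × 5040)
= 120

C(10,3) = 120


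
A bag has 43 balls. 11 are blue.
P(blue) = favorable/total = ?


P = 11/43 = 0.2558

P = 0.2558


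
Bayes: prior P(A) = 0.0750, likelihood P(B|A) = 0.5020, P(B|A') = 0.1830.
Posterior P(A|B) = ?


P(B) = P(B|A)*P(A) + P(B|A')*P(A')
= 0.5020*0.0750 + 0.1830*0.9250
= 0.037650 + 0.169275 = 0.206925
P(A|B) = 0.037650/0.206925 = 0.1819

P(A|B) = 0.1819


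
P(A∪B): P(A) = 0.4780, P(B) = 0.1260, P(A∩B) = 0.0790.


P(A∪B) = 0.4780 + 0.1260 - 0.0790
= 0.6040 - 0.0790
= 0.5250

P(A∪B) = 0.5250


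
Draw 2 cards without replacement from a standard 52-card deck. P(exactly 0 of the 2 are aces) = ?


Hypergeometric: P(X=0) = C(4,0)·C(48,2) / C(52,2)
= 1 × 1128 / 1326
= 1128/1326 = 0.8507

P = 0.8507


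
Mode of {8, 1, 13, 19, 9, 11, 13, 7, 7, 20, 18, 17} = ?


Frequencies: 1:1, 7:2, 8:1, 9:1, 11:1, 13:2, 17:1, 18:1, 19:1, 20:1
Max frequency = 2
Mode = 7, 13

Mode = 7, 13


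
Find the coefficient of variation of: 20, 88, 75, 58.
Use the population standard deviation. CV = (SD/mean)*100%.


Mean = 60.2500
SD = 25.5575
CV = (25.5575/60.2500)*100 = 42.4191%

CV = 42.4191%


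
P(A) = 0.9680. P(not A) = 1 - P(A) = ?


P(not A) = 1 - 0.9680 = 0.0320

P(not A) = 0.0320


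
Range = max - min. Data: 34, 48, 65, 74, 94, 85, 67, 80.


Max = 94, Min = 34
Range = 94 - 34 = 60

Range = 60


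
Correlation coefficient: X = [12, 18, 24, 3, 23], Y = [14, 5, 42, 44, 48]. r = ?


Mean X = 16.0000, Mean Y = 30.6000
SD X = 7.771744, SD Y = 17.568153
Cov = 10.800000
r = 10.800000/(7.771744*17.568153) = 0.0791

r = 0.0791


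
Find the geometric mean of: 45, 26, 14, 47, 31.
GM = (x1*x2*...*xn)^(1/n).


Product = 45 × 26 × 14 × 47 × 31 = 23865660
GM = 23865660^(1/5) = 29.8920

GM = 29.8920


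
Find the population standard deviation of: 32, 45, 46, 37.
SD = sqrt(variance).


Mean = 40.0000
Variance = 33.5000
SD = sqrt(33.5000) = 5.7879

SD = 5.7879


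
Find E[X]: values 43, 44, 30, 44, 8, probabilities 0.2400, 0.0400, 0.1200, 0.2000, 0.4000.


E[X] = 43*0.2400 + 44*0.0400 + 30*0.1200 + 44*0.2000 + 8*0.4000
= 10.3200 + 1.7600 + 3.6000 + 8.8000 + 3.2000
= 27.6800

E[X] = 27.6800


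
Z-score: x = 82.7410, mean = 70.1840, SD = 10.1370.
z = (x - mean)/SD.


z = (82.7410 - 70.1840)/10.1370
= 12.5570/10.1370
= 1.2387

z = 1.2387


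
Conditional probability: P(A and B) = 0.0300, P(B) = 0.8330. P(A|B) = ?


P(A|B) = 0.0300/0.8330 = 0.0360

P(A|B) = 0.0360


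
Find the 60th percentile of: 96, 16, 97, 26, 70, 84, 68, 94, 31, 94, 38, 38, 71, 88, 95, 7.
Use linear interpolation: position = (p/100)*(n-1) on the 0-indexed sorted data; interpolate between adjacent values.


Sorted: 7, 16, 26, 31, 38, 38, 68, 70, 71, 84, 88, 94, 94, 95, 96, 97
n = 16
Index = 60/100 * 15 = 9.0000
Lower = data[9] = 84, Upper = data[10] = 88
P60 = 84 + 0*(4) = 84.0000

P60 = 84.0000


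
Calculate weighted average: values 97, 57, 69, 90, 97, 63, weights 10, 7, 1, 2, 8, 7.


Numerator = 97*10 + 57*7 + 69*1 + 90*2 + 97*8 + 63*7 = 2835
Denominator = 10 + 7 + 1 + 2 + 8 + 7 = 35
WM = 2835/35 = 81.0000

WM = 81.0000


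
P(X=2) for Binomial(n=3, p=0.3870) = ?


C(3,2) = 3
p^2 = 0.149769
(1-p)^1 = 0.613000
P = 3 * 0.149769 * 0.613000 = 0.2754

P(X=2) = 0.2754


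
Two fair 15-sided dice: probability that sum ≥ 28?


Total outcomes = 15×15 = 225
Favorable (sum ≥ 28): 6
P = 6/225 = 0.0267

P = 0.0267


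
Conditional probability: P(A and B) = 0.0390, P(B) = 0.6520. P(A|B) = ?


P(A|B) = 0.0390/0.6520 = 0.0598

P(A|B) = 0.0598


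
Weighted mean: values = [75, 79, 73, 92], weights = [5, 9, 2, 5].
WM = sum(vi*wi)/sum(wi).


Numerator = 75*5 + 79*9 + 73*2 + 92*5 = 1692
Denominator = 5 + 9 + 2 + 5 = 21
WM = 1692/21 = 80.5714

WM = 80.5714


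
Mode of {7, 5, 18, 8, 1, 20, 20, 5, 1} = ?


Frequencies: 1:2, 5:2, 7:1, 8:1, 18:1, 20:2
Max frequency = 2
Mode = 1, 5, 20

Mode = 1, 5, 20


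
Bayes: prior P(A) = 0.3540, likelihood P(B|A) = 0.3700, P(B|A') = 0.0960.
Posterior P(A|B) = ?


P(B) = P(B|A)*P(A) + P(B|A')*P(A')
= 0.3700*0.3540 + 0.0960*0.6460
= 0.130980 + 0.062016 = 0.192996
P(A|B) = 0.130980/0.192996 = 0.6787

P(A|B) = 0.6787


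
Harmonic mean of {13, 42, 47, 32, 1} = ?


Sum of reciprocals = 1/13 + 1/42 + 1/47 + 1/32 + 1/1 = 1.153259
HM = 5/1.153259 = 4.3355

HM = 4.3355


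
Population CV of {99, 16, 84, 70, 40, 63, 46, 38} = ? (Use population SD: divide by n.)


Mean = 57.0000
SD = 25.3722
CV = (25.3722/57.0000)*100 = 44.5127%

CV = 44.5127%


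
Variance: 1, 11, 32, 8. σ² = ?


Mean = 13.0000
Squared deviations: 144.0000, 4.0000, 361.0000, 25.0000
Sum = 534.0000
Variance = 534.0000/4 = 133.5000

Variance = 133.5000


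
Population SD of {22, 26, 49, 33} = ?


Mean = 32.5000
Variance = 106.2500
SD = sqrt(106.2500) = 10.3078

SD = 10.3078


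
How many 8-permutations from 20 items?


P(20,8) = 20!/12!
= 2432902008176640000/479001600
= 5079110400

P(20,8) = 5079110400


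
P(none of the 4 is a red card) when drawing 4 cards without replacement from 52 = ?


P(no red cards) = (26/52) × (25/51) × (24/50) × (23/49)
= 0.0552

P = 0.0552


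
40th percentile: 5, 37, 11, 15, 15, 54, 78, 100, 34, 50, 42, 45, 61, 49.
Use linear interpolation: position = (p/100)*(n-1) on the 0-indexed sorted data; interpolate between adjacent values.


Sorted: 5, 11, 15, 15, 34, 37, 42, 45, 49, 50, 54, 61, 78, 100
n = 14
Index = 40/100 * 13 = 5.2000
Lower = data[5] = 37, Upper = data[6] = 42
P40 = 37 + 0.2000*(5) = 38.0000

P40 = 38.0000


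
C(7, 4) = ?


C(7,4) = 7!/(4! × 3!)
= 5040/(24 × 6)
= 35

C(7,4) = 35


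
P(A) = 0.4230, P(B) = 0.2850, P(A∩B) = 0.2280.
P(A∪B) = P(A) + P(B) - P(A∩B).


P(A∪B) = 0.4230 + 0.2850 - 0.2280
= 0.7080 - 0.2280
= 0.4800

P(A∪B) = 0.4800


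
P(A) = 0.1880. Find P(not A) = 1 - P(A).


P(not A) = 1 - 0.1880 = 0.8120

P(not A) = 0.8120


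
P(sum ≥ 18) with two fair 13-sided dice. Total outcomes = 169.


Total outcomes = 13×13 = 169
Favorable (sum ≥ 18): 45
P = 45/169 = 0.2663

P = 0.2663


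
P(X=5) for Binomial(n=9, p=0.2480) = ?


C(9,5) = 126
p^5 = 0.000938
(1-p)^4 = 0.319795
P = 126 * 0.000938 * 0.319795 = 0.0378

P(X=5) = 0.0378


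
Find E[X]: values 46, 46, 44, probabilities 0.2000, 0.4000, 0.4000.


E[X] = 46*0.2000 + 46*0.4000 + 44*0.4000
= 9.2000 + 18.4000 + 17.6000
= 45.2000

E[X] = 45.2000


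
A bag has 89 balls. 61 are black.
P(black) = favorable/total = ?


P = 61/89 = 0.6854

P = 0.6854


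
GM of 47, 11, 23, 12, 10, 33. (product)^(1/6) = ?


Product = 47 × 11 × 23 × 12 × 10 × 33 = 47088360
GM = 47088360^(1/6) = 19.0029

GM = 19.0029


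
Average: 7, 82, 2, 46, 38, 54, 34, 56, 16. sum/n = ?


Sum = 7 + 82 + 2 + 46 + 38 + 54 + 34 + 56 + 16 = 335
n = 9
Mean = 335/9 = 37.2222

Mean = 37.2222


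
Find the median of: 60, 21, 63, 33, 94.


Sorted: 21, 33, 60, 63, 94
n = 5 (odd)
Middle value = 60

Median = 60


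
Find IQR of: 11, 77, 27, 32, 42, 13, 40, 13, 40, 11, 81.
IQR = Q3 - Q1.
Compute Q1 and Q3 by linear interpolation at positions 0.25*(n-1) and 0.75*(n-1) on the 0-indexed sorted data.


Sorted: 11, 11, 13, 13, 27, 32, 40, 40, 42, 77, 81
Q1 (25th %ile) = 13.0000
Q3 (75th %ile) = 41.0000
IQR = 41.0000 - 13.0000 = 28.0000

IQR = 28.0000


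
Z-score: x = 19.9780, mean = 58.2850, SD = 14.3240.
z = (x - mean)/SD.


z = (19.9780 - 58.2850)/14.3240
= -38.3070/14.3240
= -2.6743

z = -2.6743


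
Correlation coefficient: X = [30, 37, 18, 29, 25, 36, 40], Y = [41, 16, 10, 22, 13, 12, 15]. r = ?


Mean X = 30.7143, Mean Y = 18.4286
SD X = 7.085484, SD Y = 9.868523
Cov = 4.979592
r = 4.979592/(7.085484*9.868523) = 0.0712

r = 0.0712


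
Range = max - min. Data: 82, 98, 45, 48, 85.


Max = 98, Min = 45
Range = 98 - 45 = 53

Range = 53


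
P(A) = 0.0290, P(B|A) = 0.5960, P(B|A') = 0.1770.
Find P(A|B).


P(B) = P(B|A)*P(A) + P(B|A')*P(A')
= 0.5960*0.0290 + 0.1770*0.9710
= 0.017284 + 0.171867 = 0.189151
P(A|B) = 0.017284/0.189151 = 0.0914

P(A|B) = 0.0914
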